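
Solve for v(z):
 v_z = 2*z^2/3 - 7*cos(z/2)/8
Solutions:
 v(z) = C1 + 2*z^3/9 - 7*sin(z/2)/4


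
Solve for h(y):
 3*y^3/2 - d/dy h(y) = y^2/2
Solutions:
 h(y) = C1 + 3*y^4/8 - y^3/6


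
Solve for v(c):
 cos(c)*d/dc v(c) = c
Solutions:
 v(c) = C1 + Integral(c/cos(c), c)


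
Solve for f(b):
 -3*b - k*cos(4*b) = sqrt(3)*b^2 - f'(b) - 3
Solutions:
 f(b) = C1 + sqrt(3)*b^3/3 + 3*b^2/2 - 3*b + k*sin(4*b)/4


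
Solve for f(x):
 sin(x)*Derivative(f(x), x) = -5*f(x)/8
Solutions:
 f(x) = C1*(cos(x) + 1)^(5/16)/(cos(x) - 1)^(5/16)


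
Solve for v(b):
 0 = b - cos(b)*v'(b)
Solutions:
 v(b) = C1 + Integral(b/cos(b), b)


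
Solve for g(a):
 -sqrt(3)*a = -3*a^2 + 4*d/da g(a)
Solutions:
 g(a) = C1 + a^3/4 - sqrt(3)*a^2/8


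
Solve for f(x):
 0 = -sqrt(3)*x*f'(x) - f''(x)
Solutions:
 f(x) = C1 + C2*erf(sqrt(2)*3^(1/4)*x/2)


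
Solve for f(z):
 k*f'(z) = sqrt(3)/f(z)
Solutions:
 f(z) = -sqrt(C1 + 2*sqrt(3)*z/k)
 f(z) = sqrt(C1 + 2*sqrt(3)*z/k)


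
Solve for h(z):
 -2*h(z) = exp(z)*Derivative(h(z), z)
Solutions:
 h(z) = C1*exp(2*exp(-z))


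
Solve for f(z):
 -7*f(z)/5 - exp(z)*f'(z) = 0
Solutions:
 f(z) = C1*exp(7*exp(-z)/5)


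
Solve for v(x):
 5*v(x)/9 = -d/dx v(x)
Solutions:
 v(x) = C1*exp(-5*x/9)


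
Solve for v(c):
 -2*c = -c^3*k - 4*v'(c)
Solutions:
 v(c) = C1 - c^4*k/16 + c^2/4


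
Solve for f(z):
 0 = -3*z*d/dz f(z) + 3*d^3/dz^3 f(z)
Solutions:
 f(z) = C1 + Integral(C2*airyai(z) + C3*airybi(z), z)


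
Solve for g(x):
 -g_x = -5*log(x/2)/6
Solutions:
 g(x) = C1 + 5*x*log(x)/6 - 5*x/6 - 5*x*log(2)/6


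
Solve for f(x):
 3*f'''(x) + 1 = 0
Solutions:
 f(x) = C1 + C2*x + C3*x^2 - x^3/18


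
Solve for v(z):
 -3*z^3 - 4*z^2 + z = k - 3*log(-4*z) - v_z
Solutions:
 v(z) = C1 + 3*z^4/4 + 4*z^3/3 - z^2/2 + z*(k - 6*log(2) + 3) - 3*z*log(-z)


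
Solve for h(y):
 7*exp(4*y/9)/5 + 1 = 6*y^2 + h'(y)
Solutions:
 h(y) = C1 - 2*y^3 + y + 63*exp(4*y/9)/20


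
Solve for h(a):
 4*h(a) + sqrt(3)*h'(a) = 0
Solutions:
 h(a) = C1*exp(-4*sqrt(3)*a/3)


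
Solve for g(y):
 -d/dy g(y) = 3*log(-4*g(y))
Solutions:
 Integral(1/(log(-_y) + 2*log(2)), (_y, g(y)))/3 = C1 - y


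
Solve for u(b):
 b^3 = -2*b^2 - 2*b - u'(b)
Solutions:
 u(b) = C1 - b^4/4 - 2*b^3/3 - b^2


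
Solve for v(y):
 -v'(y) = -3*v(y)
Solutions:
 v(y) = C1*exp(3*y)


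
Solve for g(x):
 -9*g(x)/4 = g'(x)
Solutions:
 g(x) = C1*exp(-9*x/4)


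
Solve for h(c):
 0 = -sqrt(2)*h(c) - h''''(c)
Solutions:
 h(c) = (C1*sin(2^(5/8)*c/2) + C2*cos(2^(5/8)*c/2))*exp(-2^(5/8)*c/2) + (C3*sin(2^(5/8)*c/2) + C4*cos(2^(5/8)*c/2))*exp(2^(5/8)*c/2)


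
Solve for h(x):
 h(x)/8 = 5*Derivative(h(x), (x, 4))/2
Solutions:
 h(x) = C1*exp(-sqrt(2)*5^(3/4)*x/10) + C2*exp(sqrt(2)*5^(3/4)*x/10) + C3*sin(sqrt(2)*5^(3/4)*x/10) + C4*cos(sqrt(2)*5^(3/4)*x/10)


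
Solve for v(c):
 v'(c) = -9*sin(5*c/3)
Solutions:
 v(c) = C1 + 27*cos(5*c/3)/5


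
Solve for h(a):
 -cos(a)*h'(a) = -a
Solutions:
 h(a) = C1 + Integral(a/cos(a), a)


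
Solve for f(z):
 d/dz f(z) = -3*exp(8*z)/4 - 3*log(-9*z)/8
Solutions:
 f(z) = C1 - 3*z*log(-z)/8 + 3*z*(1 - 2*log(3))/8 - 3*exp(8*z)/32


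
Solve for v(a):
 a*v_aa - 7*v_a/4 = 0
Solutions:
 v(a) = C1 + C2*a^(11/4)


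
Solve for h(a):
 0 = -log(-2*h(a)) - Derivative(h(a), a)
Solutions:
 Integral(1/(log(-_y) + log(2)), (_y, h(a))) = C1 - a


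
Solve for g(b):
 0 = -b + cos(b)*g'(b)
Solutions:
 g(b) = C1 + Integral(b/cos(b), b)


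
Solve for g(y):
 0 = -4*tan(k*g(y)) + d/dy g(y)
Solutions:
 g(y) = Piecewise((-asin(exp(C1*k + 4*k*y))/k + pi/k, Ne(k, 0)), (nan, True))
 g(y) = Piecewise((asin(exp(C1*k + 4*k*y))/k, Ne(k, 0)), (nan, True))


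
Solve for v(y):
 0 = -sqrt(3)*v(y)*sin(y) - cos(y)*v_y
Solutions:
 v(y) = C1*cos(y)^(sqrt(3))


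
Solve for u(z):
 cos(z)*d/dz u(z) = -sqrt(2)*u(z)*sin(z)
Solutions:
 u(z) = C1*cos(z)^(sqrt(2))


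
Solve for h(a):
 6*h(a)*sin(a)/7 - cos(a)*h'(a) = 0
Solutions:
 h(a) = C1/cos(a)^(6/7)


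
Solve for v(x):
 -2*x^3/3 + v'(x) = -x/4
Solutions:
 v(x) = C1 + x^4/6 - x^2/8


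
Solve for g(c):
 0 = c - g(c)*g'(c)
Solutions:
 g(c) = -sqrt(C1 + c^2)
 g(c) = sqrt(C1 + c^2)


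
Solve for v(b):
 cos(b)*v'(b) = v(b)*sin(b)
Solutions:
 v(b) = C1/cos(b)


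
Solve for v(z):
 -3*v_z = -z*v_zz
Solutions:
 v(z) = C1 + C2*z^4


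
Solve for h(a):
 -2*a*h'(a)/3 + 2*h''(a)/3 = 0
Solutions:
 h(a) = C1 + C2*erfi(sqrt(2)*a/2)


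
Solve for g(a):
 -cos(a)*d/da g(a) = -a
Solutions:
 g(a) = C1 + Integral(a/cos(a), a)


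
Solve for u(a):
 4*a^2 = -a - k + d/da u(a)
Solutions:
 u(a) = C1 + 4*a^3/3 + a^2/2 + a*k


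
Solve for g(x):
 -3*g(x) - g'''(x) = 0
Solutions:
 g(x) = C3*exp(-3^(1/3)*x) + (C1*sin(3^(5/6)*x/2) + C2*cos(3^(5/6)*x/2))*exp(3^(1/3)*x/2)


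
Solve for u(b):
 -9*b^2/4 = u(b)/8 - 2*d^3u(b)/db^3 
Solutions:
 u(b) = C3*exp(2^(2/3)*b/4) - 18*b^2 + (C1*sin(2^(2/3)*sqrt(3)*b/8) + C2*cos(2^(2/3)*sqrt(3)*b/8))*exp(-2^(2/3)*b/8)


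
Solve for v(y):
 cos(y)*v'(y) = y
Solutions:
 v(y) = C1 + Integral(y/cos(y), y)


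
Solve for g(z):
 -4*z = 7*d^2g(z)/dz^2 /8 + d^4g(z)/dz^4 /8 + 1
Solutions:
 g(z) = C1 + C2*z + C3*sin(sqrt(7)*z) + C4*cos(sqrt(7)*z) - 16*z^3/21 - 4*z^2/7


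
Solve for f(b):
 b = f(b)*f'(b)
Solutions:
 f(b) = -sqrt(C1 + b^2)
 f(b) = sqrt(C1 + b^2)


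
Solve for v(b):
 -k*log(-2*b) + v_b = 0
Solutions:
 v(b) = C1 + b*k*log(-b) + b*k*(-1 + log(2))


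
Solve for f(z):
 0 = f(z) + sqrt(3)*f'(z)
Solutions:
 f(z) = C1*exp(-sqrt(3)*z/3)


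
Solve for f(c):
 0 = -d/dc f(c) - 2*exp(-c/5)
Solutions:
 f(c) = C1 + 10*exp(-c/5)


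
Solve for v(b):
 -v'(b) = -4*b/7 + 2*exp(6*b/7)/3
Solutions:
 v(b) = C1 + 2*b^2/7 - 7*exp(6*b/7)/9


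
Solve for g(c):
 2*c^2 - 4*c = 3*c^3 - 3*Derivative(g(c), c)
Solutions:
 g(c) = C1 + c^4/4 - 2*c^3/9 + 2*c^2/3


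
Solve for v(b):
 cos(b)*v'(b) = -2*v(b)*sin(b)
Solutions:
 v(b) = C1*cos(b)^2


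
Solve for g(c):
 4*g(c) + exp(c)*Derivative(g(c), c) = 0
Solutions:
 g(c) = C1*exp(4*exp(-c))


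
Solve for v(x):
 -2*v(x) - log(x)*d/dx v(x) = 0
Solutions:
 v(x) = C1*exp(-2*li(x))


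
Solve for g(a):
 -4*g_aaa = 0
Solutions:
 g(a) = C1 + C2*a + C3*a^2


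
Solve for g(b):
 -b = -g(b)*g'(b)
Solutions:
 g(b) = -sqrt(C1 + b^2)
 g(b) = sqrt(C1 + b^2)


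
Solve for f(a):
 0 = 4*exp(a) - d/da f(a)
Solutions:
 f(a) = C1 + 4*exp(a)


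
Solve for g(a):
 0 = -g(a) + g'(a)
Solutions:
 g(a) = C1*exp(a)


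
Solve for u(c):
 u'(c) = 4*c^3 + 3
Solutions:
 u(c) = C1 + c^4 + 3*c


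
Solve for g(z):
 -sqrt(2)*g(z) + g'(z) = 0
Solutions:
 g(z) = C1*exp(sqrt(2)*z)


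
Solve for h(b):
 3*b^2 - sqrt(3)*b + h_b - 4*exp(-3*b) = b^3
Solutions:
 h(b) = C1 + b^4/4 - b^3 + sqrt(3)*b^2/2 - 4*exp(-3*b)/3


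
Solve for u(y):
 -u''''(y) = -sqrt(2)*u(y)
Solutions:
 u(y) = C1*exp(-2^(1/8)*y) + C2*exp(2^(1/8)*y) + C3*sin(2^(1/8)*y) + C4*cos(2^(1/8)*y)


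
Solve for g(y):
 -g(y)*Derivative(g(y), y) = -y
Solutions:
 g(y) = -sqrt(C1 + y^2)
 g(y) = sqrt(C1 + y^2)


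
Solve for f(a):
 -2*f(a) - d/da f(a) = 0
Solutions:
 f(a) = C1*exp(-2*a)


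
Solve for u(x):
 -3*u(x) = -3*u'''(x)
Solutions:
 u(x) = C3*exp(x) + (C1*sin(sqrt(3)*x/2) + C2*cos(sqrt(3)*x/2))*exp(-x/2)


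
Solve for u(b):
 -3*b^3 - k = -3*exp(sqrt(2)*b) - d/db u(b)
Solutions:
 u(b) = C1 + 3*b^4/4 + b*k - 3*sqrt(2)*exp(sqrt(2)*b)/2


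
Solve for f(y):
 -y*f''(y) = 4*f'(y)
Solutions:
 f(y) = C1 + C2/y^3


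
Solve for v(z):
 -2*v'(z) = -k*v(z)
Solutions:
 v(z) = C1*exp(k*z/2)


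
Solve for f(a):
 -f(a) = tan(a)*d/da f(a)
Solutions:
 f(a) = C1/sin(a)


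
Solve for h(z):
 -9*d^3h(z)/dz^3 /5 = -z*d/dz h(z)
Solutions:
 h(z) = C1 + Integral(C2*airyai(15^(1/3)*z/3) + C3*airybi(15^(1/3)*z/3), z)


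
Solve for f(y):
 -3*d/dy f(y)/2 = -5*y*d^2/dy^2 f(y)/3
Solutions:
 f(y) = C1 + C2*y^(19/10)


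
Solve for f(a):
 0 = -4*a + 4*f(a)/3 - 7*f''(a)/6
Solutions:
 f(a) = C1*exp(-2*sqrt(14)*a/7) + C2*exp(2*sqrt(14)*a/7) + 3*a


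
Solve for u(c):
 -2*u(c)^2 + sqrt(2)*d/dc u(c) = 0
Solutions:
 u(c) = -1/(C1 + sqrt(2)*c)


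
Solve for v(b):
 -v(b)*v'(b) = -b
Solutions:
 v(b) = -sqrt(C1 + b^2)
 v(b) = sqrt(C1 + b^2)


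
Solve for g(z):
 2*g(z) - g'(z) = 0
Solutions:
 g(z) = C1*exp(2*z)


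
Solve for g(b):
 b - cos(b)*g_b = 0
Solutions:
 g(b) = C1 + Integral(b/cos(b), b)


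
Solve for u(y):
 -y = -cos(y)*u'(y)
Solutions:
 u(y) = C1 + Integral(y/cos(y), y)


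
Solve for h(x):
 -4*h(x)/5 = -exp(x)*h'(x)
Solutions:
 h(x) = C1*exp(-4*exp(-x)/5)


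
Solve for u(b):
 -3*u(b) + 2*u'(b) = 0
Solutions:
 u(b) = C1*exp(3*b/2)


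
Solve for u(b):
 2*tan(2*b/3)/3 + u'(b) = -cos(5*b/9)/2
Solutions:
 u(b) = C1 + log(cos(2*b/3)) - 9*sin(5*b/9)/10


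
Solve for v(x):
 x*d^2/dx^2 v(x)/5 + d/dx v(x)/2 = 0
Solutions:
 v(x) = C1 + C2/x^(3/2)


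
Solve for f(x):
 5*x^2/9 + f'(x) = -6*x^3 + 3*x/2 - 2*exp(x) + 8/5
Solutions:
 f(x) = C1 - 3*x^4/2 - 5*x^3/27 + 3*x^2/4 + 8*x/5 - 2*exp(x)


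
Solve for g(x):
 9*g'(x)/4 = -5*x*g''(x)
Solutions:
 g(x) = C1 + C2*x^(11/20)


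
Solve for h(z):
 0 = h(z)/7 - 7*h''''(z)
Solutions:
 h(z) = C1*exp(-sqrt(7)*z/7) + C2*exp(sqrt(7)*z/7) + C3*sin(sqrt(7)*z/7) + C4*cos(sqrt(7)*z/7)


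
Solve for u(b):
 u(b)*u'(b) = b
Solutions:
 u(b) = -sqrt(C1 + b^2)
 u(b) = sqrt(C1 + b^2)


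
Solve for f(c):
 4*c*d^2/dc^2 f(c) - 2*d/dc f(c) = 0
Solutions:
 f(c) = C1 + C2*c^(3/2)


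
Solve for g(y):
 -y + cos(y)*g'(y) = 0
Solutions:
 g(y) = C1 + Integral(y/cos(y), y)


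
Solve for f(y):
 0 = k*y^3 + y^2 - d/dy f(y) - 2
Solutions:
 f(y) = C1 + k*y^4/4 + y^3/3 - 2*y


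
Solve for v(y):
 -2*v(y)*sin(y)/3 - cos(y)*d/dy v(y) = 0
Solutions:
 v(y) = C1*cos(y)^(2/3)


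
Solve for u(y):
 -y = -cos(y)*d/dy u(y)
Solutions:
 u(y) = C1 + Integral(y/cos(y), y)


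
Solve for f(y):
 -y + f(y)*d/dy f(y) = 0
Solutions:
 f(y) = -sqrt(C1 + y^2)
 f(y) = sqrt(C1 + y^2)


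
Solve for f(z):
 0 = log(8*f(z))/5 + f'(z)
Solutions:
 5*Integral(1/(log(_y) + 3*log(2)), (_y, f(z))) = C1 - z


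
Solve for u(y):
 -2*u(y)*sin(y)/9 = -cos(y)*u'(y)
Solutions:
 u(y) = C1/cos(y)^(2/9)


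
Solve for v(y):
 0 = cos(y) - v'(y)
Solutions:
 v(y) = C1 + sin(y)


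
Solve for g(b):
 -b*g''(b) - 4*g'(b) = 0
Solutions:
 g(b) = C1 + C2/b^3


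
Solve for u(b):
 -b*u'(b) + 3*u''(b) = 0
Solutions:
 u(b) = C1 + C2*erfi(sqrt(6)*b/6)


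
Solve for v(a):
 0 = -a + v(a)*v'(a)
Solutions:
 v(a) = -sqrt(C1 + a^2)
 v(a) = sqrt(C1 + a^2)


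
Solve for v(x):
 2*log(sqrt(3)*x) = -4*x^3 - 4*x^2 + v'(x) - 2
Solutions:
 v(x) = C1 + x^4 + 4*x^3/3 + 2*x*log(x) + x*log(3)


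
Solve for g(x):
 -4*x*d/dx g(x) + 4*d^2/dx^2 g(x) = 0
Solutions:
 g(x) = C1 + C2*erfi(sqrt(2)*x/2)


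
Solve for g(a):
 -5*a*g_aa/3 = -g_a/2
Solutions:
 g(a) = C1 + C2*a^(13/10)


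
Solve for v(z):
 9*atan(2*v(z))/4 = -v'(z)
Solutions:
 Integral(1/atan(2*_y), (_y, v(z))) = C1 - 9*z/4


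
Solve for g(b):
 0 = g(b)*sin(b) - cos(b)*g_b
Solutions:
 g(b) = C1/cos(b)


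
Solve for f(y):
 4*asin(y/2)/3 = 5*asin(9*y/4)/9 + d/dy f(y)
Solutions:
 f(y) = C1 + 4*y*asin(y/2)/3 - 5*y*asin(9*y/4)/9 + 4*sqrt(4 - y^2)/3 - 5*sqrt(16 - 81*y^2)/81


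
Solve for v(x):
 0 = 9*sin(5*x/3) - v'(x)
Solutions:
 v(x) = C1 - 27*cos(5*x/3)/5


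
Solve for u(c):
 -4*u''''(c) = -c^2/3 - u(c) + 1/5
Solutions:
 u(c) = C1*exp(-sqrt(2)*c/2) + C2*exp(sqrt(2)*c/2) + C3*sin(sqrt(2)*c/2) + C4*cos(sqrt(2)*c/2) - c^2/3 + 1/5


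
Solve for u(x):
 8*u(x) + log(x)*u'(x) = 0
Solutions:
 u(x) = C1*exp(-8*li(x))


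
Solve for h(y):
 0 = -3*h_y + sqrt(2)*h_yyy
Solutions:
 h(y) = C1 + C2*exp(-2^(3/4)*sqrt(3)*y/2) + C3*exp(2^(3/4)*sqrt(3)*y/2)


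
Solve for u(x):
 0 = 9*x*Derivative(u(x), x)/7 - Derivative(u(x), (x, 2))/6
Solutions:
 u(x) = C1 + C2*erfi(3*sqrt(21)*x/7)


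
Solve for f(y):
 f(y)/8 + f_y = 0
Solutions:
 f(y) = C1*exp(-y/8)


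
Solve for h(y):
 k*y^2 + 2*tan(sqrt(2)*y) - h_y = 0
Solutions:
 h(y) = C1 + k*y^3/3 - sqrt(2)*log(cos(sqrt(2)*y))


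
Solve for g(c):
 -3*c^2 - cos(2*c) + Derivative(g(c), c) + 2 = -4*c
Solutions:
 g(c) = C1 + c^3 - 2*c^2 - 2*c + sin(2*c)/2


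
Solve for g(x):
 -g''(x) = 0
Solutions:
 g(x) = C1 + C2*x


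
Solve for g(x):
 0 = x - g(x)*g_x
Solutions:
 g(x) = -sqrt(C1 + x^2)
 g(x) = sqrt(C1 + x^2)


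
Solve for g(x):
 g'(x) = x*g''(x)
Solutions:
 g(x) = C1 + C2*x^2


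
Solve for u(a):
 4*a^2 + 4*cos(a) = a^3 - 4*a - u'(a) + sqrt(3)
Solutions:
 u(a) = C1 + a^4/4 - 4*a^3/3 - 2*a^2 + sqrt(3)*a - 4*sin(a)


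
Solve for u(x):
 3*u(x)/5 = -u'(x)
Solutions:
 u(x) = C1*exp(-3*x/5)


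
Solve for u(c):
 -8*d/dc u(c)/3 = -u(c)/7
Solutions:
 u(c) = C1*exp(3*c/56)


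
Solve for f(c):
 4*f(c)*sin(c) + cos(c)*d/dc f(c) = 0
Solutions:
 f(c) = C1*cos(c)^4


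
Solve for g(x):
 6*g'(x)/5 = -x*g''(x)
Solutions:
 g(x) = C1 + C2/x^(1/5)


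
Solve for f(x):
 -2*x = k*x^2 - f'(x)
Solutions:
 f(x) = C1 + k*x^3/3 + x^2


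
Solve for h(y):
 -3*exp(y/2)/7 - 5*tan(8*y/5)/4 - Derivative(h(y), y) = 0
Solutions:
 h(y) = C1 - 6*exp(y/2)/7 + 25*log(cos(8*y/5))/32


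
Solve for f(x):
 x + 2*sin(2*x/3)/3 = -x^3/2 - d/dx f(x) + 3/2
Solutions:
 f(x) = C1 - x^4/8 - x^2/2 + 3*x/2 + cos(2*x/3)


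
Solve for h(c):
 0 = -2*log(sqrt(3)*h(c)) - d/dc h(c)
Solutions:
 Integral(1/(2*log(_y) + log(3)), (_y, h(c))) = C1 - c


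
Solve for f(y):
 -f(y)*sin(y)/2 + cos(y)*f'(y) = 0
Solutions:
 f(y) = C1/sqrt(cos(y))


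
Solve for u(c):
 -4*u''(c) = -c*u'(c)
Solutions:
 u(c) = C1 + C2*erfi(sqrt(2)*c/4)


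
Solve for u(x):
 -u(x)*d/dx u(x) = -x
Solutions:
 u(x) = -sqrt(C1 + x^2)
 u(x) = sqrt(C1 + x^2)


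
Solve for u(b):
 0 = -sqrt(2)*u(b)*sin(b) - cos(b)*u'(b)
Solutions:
 u(b) = C1*cos(b)^(sqrt(2))


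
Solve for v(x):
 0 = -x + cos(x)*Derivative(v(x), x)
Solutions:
 v(x) = C1 + Integral(x/cos(x), x)


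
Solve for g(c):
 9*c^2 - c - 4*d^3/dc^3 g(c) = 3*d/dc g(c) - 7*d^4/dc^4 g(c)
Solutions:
 g(c) = C1 + C4*exp(c) + c^3 - c^2/6 - 8*c + (C2*sin(5*sqrt(3)*c/14) + C3*cos(5*sqrt(3)*c/14))*exp(-3*c/14)


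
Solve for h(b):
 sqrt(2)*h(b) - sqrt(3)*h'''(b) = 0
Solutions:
 h(b) = C3*exp(2^(1/6)*3^(5/6)*b/3) + (C1*sin(2^(1/6)*3^(1/3)*b/2) + C2*cos(2^(1/6)*3^(1/3)*b/2))*exp(-2^(1/6)*3^(5/6)*b/6)


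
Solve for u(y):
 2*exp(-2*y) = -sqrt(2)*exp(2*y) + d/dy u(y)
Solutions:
 u(y) = C1 + sqrt(2)*exp(2*y)/2 - exp(-2*y)


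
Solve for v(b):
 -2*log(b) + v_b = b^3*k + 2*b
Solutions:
 v(b) = C1 + b^4*k/4 + b^2 + 2*b*log(b) - 2*b


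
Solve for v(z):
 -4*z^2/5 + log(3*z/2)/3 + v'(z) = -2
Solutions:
 v(z) = C1 + 4*z^3/15 - z*log(z)/3 - 5*z/3 - z*log(3)/3 + z*log(2)/3


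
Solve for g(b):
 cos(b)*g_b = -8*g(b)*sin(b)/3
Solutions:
 g(b) = C1*cos(b)^(8/3)


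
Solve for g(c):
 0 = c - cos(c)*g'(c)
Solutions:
 g(c) = C1 + Integral(c/cos(c), c)


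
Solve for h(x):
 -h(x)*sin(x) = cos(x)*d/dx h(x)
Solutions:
 h(x) = C1*cos(x)


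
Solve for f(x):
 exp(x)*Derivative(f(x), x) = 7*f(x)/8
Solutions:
 f(x) = C1*exp(-7*exp(-x)/8)


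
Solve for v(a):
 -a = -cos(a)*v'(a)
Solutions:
 v(a) = C1 + Integral(a/cos(a), a)


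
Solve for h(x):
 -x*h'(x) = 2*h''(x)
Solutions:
 h(x) = C1 + C2*erf(x/2)


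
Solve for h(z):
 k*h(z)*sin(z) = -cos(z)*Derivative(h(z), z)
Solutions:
 h(z) = C1*exp(k*log(cos(z)))


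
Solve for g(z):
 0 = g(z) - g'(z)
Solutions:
 g(z) = C1*exp(z)


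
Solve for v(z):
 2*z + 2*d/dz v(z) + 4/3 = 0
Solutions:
 v(z) = C1 - z^2/2 - 2*z/3


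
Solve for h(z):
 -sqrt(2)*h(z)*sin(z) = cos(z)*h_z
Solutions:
 h(z) = C1*cos(z)^(sqrt(2))


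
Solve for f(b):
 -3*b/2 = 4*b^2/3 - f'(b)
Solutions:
 f(b) = C1 + 4*b^3/9 + 3*b^2/4


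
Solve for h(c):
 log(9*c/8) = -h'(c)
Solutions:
 h(c) = C1 - c*log(c) + c*log(8/9) + c


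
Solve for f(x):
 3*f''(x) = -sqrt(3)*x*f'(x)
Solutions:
 f(x) = C1 + C2*erf(sqrt(2)*3^(3/4)*x/6)


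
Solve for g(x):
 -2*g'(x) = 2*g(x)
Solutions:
 g(x) = C1*exp(-x)


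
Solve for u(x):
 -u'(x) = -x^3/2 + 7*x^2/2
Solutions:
 u(x) = C1 + x^4/8 - 7*x^3/6


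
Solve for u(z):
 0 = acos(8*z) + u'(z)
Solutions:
 u(z) = C1 - z*acos(8*z) + sqrt(1 - 64*z^2)/8


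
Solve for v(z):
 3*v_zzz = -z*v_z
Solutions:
 v(z) = C1 + Integral(C2*airyai(-3^(2/3)*z/3) + C3*airybi(-3^(2/3)*z/3), z)


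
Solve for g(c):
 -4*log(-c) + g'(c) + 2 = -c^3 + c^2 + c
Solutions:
 g(c) = C1 - c^4/4 + c^3/3 + c^2/2 + 4*c*log(-c) - 6*c


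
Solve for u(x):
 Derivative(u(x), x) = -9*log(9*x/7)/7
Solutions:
 u(x) = C1 - 9*x*log(x)/7 - 18*x*log(3)/7 + 9*x/7 + 9*x*log(7)/7


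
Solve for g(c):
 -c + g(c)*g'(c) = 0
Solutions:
 g(c) = -sqrt(C1 + c^2)
 g(c) = sqrt(C1 + c^2)


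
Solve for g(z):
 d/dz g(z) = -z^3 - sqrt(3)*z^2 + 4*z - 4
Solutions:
 g(z) = C1 - z^4/4 - sqrt(3)*z^3/3 + 2*z^2 - 4*z


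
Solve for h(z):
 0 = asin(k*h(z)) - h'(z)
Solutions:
 Integral(1/asin(_y*k), (_y, h(z))) = C1 + z


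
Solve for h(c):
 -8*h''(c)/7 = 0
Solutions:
 h(c) = C1 + C2*c


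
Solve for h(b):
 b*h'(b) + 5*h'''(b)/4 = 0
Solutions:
 h(b) = C1 + Integral(C2*airyai(-10^(2/3)*b/5) + C3*airybi(-10^(2/3)*b/5), b)


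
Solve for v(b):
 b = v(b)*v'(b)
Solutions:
 v(b) = -sqrt(C1 + b^2)
 v(b) = sqrt(C1 + b^2)


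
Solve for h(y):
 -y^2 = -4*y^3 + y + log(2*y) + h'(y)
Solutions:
 h(y) = C1 + y^4 - y^3/3 - y^2/2 - y*log(y) - y*log(2) + y


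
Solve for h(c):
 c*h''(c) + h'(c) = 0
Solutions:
 h(c) = C1 + C2*log(c)


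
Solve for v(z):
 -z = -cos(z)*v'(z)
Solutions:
 v(z) = C1 + Integral(z/cos(z), z)


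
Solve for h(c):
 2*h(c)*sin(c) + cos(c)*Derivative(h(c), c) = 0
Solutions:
 h(c) = C1*cos(c)^2


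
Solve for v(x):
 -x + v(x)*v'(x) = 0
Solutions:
 v(x) = -sqrt(C1 + x^2)
 v(x) = sqrt(C1 + x^2)


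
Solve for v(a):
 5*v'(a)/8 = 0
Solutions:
 v(a) = C1


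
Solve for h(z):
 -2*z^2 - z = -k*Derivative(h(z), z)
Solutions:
 h(z) = C1 + 2*z^3/(3*k) + z^2/(2*k)


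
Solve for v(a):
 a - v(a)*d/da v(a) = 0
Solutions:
 v(a) = -sqrt(C1 + a^2)
 v(a) = sqrt(C1 + a^2)


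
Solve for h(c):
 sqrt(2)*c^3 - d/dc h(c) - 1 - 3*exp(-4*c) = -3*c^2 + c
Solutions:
 h(c) = C1 + sqrt(2)*c^4/4 + c^3 - c^2/2 - c + 3*exp(-4*c)/4


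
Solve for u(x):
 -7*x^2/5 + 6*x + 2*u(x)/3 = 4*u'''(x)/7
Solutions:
 u(x) = C3*exp(6^(2/3)*7^(1/3)*x/6) + 21*x^2/10 - 9*x + (C1*sin(2^(2/3)*3^(1/6)*7^(1/3)*x/4) + C2*cos(2^(2/3)*3^(1/6)*7^(1/3)*x/4))*exp(-6^(2/3)*7^(1/3)*x/12)


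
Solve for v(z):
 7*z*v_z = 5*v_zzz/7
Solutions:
 v(z) = C1 + Integral(C2*airyai(35^(2/3)*z/5) + C3*airybi(35^(2/3)*z/5), z)


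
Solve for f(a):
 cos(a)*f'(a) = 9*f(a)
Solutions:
 f(a) = C1*sqrt(sin(a) + 1)*(sin(a)^4 + 4*sin(a)^3 + 6*sin(a)^2 + 4*sin(a) + 1)/(sqrt(sin(a) - 1)*(sin(a)^4 - 4*sin(a)^3 + 6*sin(a)^2 - 4*sin(a) + 1))


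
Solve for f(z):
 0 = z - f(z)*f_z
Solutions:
 f(z) = -sqrt(C1 + z^2)
 f(z) = sqrt(C1 + z^2)


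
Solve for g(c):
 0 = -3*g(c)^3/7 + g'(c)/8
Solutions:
 g(c) = -sqrt(14)*sqrt(-1/(C1 + 24*c))/2
 g(c) = sqrt(14)*sqrt(-1/(C1 + 24*c))/2


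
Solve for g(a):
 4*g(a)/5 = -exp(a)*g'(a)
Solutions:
 g(a) = C1*exp(4*exp(-a)/5)


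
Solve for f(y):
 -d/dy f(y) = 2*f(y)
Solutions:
 f(y) = C1*exp(-2*y)


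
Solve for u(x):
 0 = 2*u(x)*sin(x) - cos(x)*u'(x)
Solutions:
 u(x) = C1/cos(x)^2


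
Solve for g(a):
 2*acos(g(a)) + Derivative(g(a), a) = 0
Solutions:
 Integral(1/acos(_y), (_y, g(a))) = C1 - 2*a


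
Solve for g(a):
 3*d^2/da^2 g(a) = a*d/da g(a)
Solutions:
 g(a) = C1 + C2*erfi(sqrt(6)*a/6)


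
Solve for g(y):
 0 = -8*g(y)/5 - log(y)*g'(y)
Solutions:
 g(y) = C1*exp(-8*li(y)/5)


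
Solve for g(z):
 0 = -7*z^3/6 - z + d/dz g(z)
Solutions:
 g(z) = C1 + 7*z^4/24 + z^2/2


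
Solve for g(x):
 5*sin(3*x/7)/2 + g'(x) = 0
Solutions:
 g(x) = C1 + 35*cos(3*x/7)/6


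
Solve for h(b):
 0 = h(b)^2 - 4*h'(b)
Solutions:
 h(b) = -4/(C1 + b)


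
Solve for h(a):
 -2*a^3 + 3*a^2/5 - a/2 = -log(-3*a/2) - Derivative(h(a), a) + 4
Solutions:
 h(a) = C1 + a^4/2 - a^3/5 + a^2/4 - a*log(-a) + a*(-log(3) + log(2) + 5)


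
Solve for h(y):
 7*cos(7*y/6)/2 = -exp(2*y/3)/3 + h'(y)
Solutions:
 h(y) = C1 + exp(2*y/3)/2 + 3*sin(7*y/6)


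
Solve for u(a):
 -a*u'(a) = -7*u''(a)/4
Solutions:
 u(a) = C1 + C2*erfi(sqrt(14)*a/7)


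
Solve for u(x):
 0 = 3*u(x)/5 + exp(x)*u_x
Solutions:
 u(x) = C1*exp(3*exp(-x)/5)


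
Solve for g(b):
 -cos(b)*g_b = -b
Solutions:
 g(b) = C1 + Integral(b/cos(b), b)


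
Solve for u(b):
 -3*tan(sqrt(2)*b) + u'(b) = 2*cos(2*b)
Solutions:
 u(b) = C1 - 3*sqrt(2)*log(cos(sqrt(2)*b))/2 + sin(2*b)


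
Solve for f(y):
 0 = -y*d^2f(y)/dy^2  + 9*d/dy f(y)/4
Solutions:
 f(y) = C1 + C2*y^(13/4)


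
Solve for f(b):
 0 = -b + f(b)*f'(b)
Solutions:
 f(b) = -sqrt(C1 + b^2)
 f(b) = sqrt(C1 + b^2)


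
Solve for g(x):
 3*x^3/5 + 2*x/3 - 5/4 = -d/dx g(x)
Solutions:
 g(x) = C1 - 3*x^4/20 - x^2/3 + 5*x/4


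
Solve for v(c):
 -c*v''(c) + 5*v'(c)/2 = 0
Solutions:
 v(c) = C1 + C2*c^(7/2)


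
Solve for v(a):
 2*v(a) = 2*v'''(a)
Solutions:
 v(a) = C3*exp(a) + (C1*sin(sqrt(3)*a/2) + C2*cos(sqrt(3)*a/2))*exp(-a/2)


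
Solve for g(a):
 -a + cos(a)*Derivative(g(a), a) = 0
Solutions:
 g(a) = C1 + Integral(a/cos(a), a)


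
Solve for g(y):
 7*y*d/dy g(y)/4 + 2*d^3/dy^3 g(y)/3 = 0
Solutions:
 g(y) = C1 + Integral(C2*airyai(-21^(1/3)*y/2) + C3*airybi(-21^(1/3)*y/2), y)


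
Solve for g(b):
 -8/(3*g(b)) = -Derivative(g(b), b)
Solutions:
 g(b) = -sqrt(C1 + 48*b)/3
 g(b) = sqrt(C1 + 48*b)/3


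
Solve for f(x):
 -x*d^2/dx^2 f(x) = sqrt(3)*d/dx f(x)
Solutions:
 f(x) = C1 + C2*x^(1 - sqrt(3))


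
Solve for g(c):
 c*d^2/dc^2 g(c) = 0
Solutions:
 g(c) = C1 + C2*c


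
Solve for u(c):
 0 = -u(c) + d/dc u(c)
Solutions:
 u(c) = C1*exp(c)


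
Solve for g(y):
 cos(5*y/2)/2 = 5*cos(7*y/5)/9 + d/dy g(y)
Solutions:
 g(y) = C1 - 25*sin(7*y/5)/63 + sin(5*y/2)/5


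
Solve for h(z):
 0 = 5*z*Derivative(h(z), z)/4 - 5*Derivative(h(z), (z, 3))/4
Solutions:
 h(z) = C1 + Integral(C2*airyai(z) + C3*airybi(z), z)


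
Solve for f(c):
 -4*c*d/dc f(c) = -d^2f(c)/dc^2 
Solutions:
 f(c) = C1 + C2*erfi(sqrt(2)*c)


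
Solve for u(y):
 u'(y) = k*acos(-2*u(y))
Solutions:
 Integral(1/acos(-2*_y), (_y, u(y))) = C1 + k*y


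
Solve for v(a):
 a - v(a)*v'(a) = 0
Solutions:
 v(a) = -sqrt(C1 + a^2)
 v(a) = sqrt(C1 + a^2)


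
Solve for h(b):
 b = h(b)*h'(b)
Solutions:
 h(b) = -sqrt(C1 + b^2)
 h(b) = sqrt(C1 + b^2)


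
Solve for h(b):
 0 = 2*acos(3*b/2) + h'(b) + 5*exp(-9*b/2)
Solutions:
 h(b) = C1 - 2*b*acos(3*b/2) + 2*sqrt(4 - 9*b^2)/3 + 10*exp(-9*b/2)/9


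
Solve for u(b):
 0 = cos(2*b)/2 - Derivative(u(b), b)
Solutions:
 u(b) = C1 + sin(2*b)/4


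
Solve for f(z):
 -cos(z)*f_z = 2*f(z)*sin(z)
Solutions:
 f(z) = C1*cos(z)^2


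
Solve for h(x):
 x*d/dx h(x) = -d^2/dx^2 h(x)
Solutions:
 h(x) = C1 + C2*erf(sqrt(2)*x/2)


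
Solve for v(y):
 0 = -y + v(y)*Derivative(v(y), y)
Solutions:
 v(y) = -sqrt(C1 + y^2)
 v(y) = sqrt(C1 + y^2)


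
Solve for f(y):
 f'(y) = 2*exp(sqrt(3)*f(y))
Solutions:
 f(y) = sqrt(3)*(2*log(-1/(C1 + 2*y)) - log(3))/6


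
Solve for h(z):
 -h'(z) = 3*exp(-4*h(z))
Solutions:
 h(z) = log(-I*(C1 - 12*z)^(1/4))
 h(z) = log(I*(C1 - 12*z)^(1/4))
 h(z) = log(-(C1 - 12*z)^(1/4))
 h(z) = log(C1 - 12*z)/4


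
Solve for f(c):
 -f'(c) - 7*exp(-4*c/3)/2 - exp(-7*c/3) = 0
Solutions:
 f(c) = C1 + 21*exp(-4*c/3)/8 + 3*exp(-7*c/3)/7


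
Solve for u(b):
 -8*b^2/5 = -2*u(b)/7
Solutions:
 u(b) = 28*b^2/5


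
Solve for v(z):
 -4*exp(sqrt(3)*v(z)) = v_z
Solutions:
 v(z) = sqrt(3)*(2*log(1/(C1 + 4*z)) - log(3))/6


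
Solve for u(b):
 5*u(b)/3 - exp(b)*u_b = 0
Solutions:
 u(b) = C1*exp(-5*exp(-b)/3)


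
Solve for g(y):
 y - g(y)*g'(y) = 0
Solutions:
 g(y) = -sqrt(C1 + y^2)
 g(y) = sqrt(C1 + y^2)


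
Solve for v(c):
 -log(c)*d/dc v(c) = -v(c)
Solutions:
 v(c) = C1*exp(li(c))


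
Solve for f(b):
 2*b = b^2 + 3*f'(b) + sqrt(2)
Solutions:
 f(b) = C1 - b^3/9 + b^2/3 - sqrt(2)*b/3


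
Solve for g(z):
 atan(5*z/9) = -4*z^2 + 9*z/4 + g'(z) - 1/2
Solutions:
 g(z) = C1 + 4*z^3/3 - 9*z^2/8 + z*atan(5*z/9) + z/2 - 9*log(25*z^2 + 81)/10


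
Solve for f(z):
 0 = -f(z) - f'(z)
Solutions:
 f(z) = C1*exp(-z)


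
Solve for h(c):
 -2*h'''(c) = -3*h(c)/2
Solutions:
 h(c) = C3*exp(6^(1/3)*c/2) + (C1*sin(2^(1/3)*3^(5/6)*c/4) + C2*cos(2^(1/3)*3^(5/6)*c/4))*exp(-6^(1/3)*c/4)


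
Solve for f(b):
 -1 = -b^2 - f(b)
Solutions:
 f(b) = 1 - b^2


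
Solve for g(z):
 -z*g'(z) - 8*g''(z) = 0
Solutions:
 g(z) = C1 + C2*erf(z/4)


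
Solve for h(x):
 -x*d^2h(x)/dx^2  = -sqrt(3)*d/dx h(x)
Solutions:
 h(x) = C1 + C2*x^(1 + sqrt(3))


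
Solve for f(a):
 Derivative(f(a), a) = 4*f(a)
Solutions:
 f(a) = C1*exp(4*a)


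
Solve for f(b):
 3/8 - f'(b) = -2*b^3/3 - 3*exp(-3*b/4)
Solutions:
 f(b) = C1 + b^4/6 + 3*b/8 - 4*exp(-3*b/4)


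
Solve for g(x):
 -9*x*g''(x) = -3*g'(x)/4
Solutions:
 g(x) = C1 + C2*x^(13/12)


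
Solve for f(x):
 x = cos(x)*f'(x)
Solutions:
 f(x) = C1 + Integral(x/cos(x), x)


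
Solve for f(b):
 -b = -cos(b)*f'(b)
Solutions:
 f(b) = C1 + Integral(b/cos(b), b)


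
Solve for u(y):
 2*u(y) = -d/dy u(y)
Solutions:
 u(y) = C1*exp(-2*y)


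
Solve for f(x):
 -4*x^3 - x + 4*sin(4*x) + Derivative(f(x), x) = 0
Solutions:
 f(x) = C1 + x^4 + x^2/2 + cos(4*x)


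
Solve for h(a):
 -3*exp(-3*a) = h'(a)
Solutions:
 h(a) = C1 + exp(-3*a)


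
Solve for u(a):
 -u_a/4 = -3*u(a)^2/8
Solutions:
 u(a) = -2/(C1 + 3*a)


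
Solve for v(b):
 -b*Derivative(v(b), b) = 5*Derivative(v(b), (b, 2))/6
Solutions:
 v(b) = C1 + C2*erf(sqrt(15)*b/5)


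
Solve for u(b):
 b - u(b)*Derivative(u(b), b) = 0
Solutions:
 u(b) = -sqrt(C1 + b^2)
 u(b) = sqrt(C1 + b^2)


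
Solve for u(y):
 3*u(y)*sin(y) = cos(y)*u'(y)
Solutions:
 u(y) = C1/cos(y)^3


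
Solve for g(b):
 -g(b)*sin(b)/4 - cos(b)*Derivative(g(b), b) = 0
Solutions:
 g(b) = C1*cos(b)^(1/4)


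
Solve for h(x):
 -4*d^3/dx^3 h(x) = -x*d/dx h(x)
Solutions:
 h(x) = C1 + Integral(C2*airyai(2^(1/3)*x/2) + C3*airybi(2^(1/3)*x/2), x)


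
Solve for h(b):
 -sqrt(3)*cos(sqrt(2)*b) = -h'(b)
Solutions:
 h(b) = C1 + sqrt(6)*sin(sqrt(2)*b)/2


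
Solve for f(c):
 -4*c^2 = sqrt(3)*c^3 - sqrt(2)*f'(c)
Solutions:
 f(c) = C1 + sqrt(6)*c^4/8 + 2*sqrt(2)*c^3/3


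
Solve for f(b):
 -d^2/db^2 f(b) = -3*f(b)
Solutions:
 f(b) = C1*exp(-sqrt(3)*b) + C2*exp(sqrt(3)*b)


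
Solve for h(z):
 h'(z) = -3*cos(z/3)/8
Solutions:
 h(z) = C1 - 9*sin(z/3)/8


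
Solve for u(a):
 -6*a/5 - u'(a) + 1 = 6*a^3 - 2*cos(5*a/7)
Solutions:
 u(a) = C1 - 3*a^4/2 - 3*a^2/5 + a + 14*sin(5*a/7)/5


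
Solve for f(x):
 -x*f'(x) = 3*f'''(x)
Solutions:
 f(x) = C1 + Integral(C2*airyai(-3^(2/3)*x/3) + C3*airybi(-3^(2/3)*x/3), x)


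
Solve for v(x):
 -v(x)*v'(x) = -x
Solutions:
 v(x) = -sqrt(C1 + x^2)
 v(x) = sqrt(C1 + x^2)


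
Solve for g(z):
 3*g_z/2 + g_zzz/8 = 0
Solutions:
 g(z) = C1 + C2*sin(2*sqrt(3)*z) + C3*cos(2*sqrt(3)*z)


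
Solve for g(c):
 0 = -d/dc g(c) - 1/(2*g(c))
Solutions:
 g(c) = -sqrt(C1 - c)
 g(c) = sqrt(C1 - c)


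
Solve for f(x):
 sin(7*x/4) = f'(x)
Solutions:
 f(x) = C1 - 4*cos(7*x/4)/7


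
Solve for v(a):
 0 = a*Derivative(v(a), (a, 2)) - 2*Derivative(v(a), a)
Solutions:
 v(a) = C1 + C2*a^3


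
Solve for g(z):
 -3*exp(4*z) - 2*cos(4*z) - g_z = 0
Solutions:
 g(z) = C1 - 3*exp(4*z)/4 - sin(4*z)/2


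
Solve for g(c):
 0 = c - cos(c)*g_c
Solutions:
 g(c) = C1 + Integral(c/cos(c), c)


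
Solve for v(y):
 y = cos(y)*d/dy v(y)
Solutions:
 v(y) = C1 + Integral(y/cos(y), y)


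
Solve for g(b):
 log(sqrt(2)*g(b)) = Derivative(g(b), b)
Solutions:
 -2*Integral(1/(2*log(_y) + log(2)), (_y, g(b))) = C1 - b


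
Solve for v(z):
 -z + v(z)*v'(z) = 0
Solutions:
 v(z) = -sqrt(C1 + z^2)
 v(z) = sqrt(C1 + z^2)


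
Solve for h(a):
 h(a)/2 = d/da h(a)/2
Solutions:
 h(a) = C1*exp(a)


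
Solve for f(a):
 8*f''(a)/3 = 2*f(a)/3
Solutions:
 f(a) = C1*exp(-a/2) + C2*exp(a/2)


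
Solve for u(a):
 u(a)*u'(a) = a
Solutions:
 u(a) = -sqrt(C1 + a^2)
 u(a) = sqrt(C1 + a^2)


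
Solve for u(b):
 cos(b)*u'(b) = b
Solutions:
 u(b) = C1 + Integral(b/cos(b), b)


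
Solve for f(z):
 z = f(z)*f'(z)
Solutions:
 f(z) = -sqrt(C1 + z^2)
 f(z) = sqrt(C1 + z^2)


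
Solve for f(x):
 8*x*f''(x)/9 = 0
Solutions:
 f(x) = C1 + C2*x


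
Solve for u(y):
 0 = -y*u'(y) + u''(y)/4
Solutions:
 u(y) = C1 + C2*erfi(sqrt(2)*y)


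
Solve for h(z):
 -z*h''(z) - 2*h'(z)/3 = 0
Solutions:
 h(z) = C1 + C2*z^(1/3)


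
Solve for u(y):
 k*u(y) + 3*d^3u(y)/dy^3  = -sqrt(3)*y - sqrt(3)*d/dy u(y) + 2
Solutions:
 u(y) = C1*exp(2^(1/3)*y*(-2^(1/3)*(9*k + sqrt(3)*sqrt(27*k^2 + 4*sqrt(3)))^(1/3) + 2*sqrt(3)/(9*k + sqrt(3)*sqrt(27*k^2 + 4*sqrt(3)))^(1/3))/6) + C2*exp(2^(1/3)*y*(2^(1/3)*(9*k + sqrt(3)*sqrt(27*k^2 + 4*sqrt(3)))^(1/3) - 2^(1/3)*sqrt(3)*I*(9*k + sqrt(3)*sqrt(27*k^2 + 4*sqrt(3)))^(1/3) + 8*sqrt(3)/((-1 + sqrt(3)*I)*(9*k + sqrt(3)*sqrt(27*k^2 + 4*sqrt(3)))^(1/3)))/12) + C3*exp(2^(1/3)*y*(2^(1/3)*(9*k + sqrt(3)*sqrt(27*k^2 + 4*sqrt(3)))^(1/3) + 2^(1/3)*sqrt(3)*I*(9*k + sqrt(3)*sqrt(27*k^2 + 4*sqrt(3)))^(1/3) - 8*sqrt(3)/((1 + sqrt(3)*I)*(9*k + sqrt(3)*sqrt(27*k^2 + 4*sqrt(3)))^(1/3)))/12) - sqrt(3)*y/k + 2/k + 3/k^2


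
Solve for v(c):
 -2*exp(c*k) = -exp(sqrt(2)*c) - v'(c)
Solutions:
 v(c) = C1 - sqrt(2)*exp(sqrt(2)*c)/2 + 2*exp(c*k)/k


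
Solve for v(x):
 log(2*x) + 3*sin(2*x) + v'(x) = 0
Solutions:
 v(x) = C1 - x*log(x) - x*log(2) + x + 3*cos(2*x)/2


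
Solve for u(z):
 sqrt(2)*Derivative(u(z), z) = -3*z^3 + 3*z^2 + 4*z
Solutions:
 u(z) = C1 - 3*sqrt(2)*z^4/8 + sqrt(2)*z^3/2 + sqrt(2)*z^2


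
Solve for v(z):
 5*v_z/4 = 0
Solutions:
 v(z) = C1


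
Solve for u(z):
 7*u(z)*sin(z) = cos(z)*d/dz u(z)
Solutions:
 u(z) = C1/cos(z)^7


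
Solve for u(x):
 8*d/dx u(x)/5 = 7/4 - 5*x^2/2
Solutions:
 u(x) = C1 - 25*x^3/48 + 35*x/32


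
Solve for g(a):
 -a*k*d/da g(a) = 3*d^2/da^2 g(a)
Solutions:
 g(a) = Piecewise((-sqrt(6)*sqrt(pi)*C1*erf(sqrt(6)*a*sqrt(k)/6)/(2*sqrt(k)) - C2, (k > 0) | (k < 0)), (-C1*a - C2, True))


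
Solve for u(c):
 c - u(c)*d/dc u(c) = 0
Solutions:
 u(c) = -sqrt(C1 + c^2)
 u(c) = sqrt(C1 + c^2)


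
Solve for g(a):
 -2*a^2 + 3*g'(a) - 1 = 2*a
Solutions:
 g(a) = C1 + 2*a^3/9 + a^2/3 + a/3


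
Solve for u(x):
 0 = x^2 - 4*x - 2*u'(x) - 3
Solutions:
 u(x) = C1 + x^3/6 - x^2 - 3*x/2


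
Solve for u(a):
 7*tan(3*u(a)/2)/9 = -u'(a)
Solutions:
 u(a) = -2*asin(C1*exp(-7*a/6))/3 + 2*pi/3
 u(a) = 2*asin(C1*exp(-7*a/6))/3


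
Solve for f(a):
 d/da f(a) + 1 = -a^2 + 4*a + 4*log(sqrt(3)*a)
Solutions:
 f(a) = C1 - a^3/3 + 2*a^2 + 4*a*log(a) - 5*a + a*log(9)


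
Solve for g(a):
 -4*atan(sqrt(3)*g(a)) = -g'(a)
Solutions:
 Integral(1/atan(sqrt(3)*_y), (_y, g(a))) = C1 + 4*a


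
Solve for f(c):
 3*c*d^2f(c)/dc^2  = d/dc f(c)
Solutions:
 f(c) = C1 + C2*c^(4/3)


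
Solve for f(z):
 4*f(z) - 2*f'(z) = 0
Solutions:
 f(z) = C1*exp(2*z)


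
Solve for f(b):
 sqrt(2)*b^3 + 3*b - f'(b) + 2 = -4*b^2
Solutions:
 f(b) = C1 + sqrt(2)*b^4/4 + 4*b^3/3 + 3*b^2/2 + 2*b


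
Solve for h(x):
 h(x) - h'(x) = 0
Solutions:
 h(x) = C1*exp(x)


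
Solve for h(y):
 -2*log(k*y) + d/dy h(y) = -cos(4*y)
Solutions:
 h(y) = C1 + 2*y*log(k*y) - 2*y - sin(4*y)/4


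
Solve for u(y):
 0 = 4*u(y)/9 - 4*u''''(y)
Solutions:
 u(y) = C1*exp(-sqrt(3)*y/3) + C2*exp(sqrt(3)*y/3) + C3*sin(sqrt(3)*y/3) + C4*cos(sqrt(3)*y/3)


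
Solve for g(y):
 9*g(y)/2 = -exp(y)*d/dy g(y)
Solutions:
 g(y) = C1*exp(9*exp(-y)/2)


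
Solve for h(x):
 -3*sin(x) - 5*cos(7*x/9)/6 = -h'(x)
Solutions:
 h(x) = C1 + 15*sin(7*x/9)/14 - 3*cos(x)


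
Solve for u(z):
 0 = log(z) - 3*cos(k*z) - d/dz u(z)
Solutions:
 u(z) = C1 + z*log(z) - z - 3*Piecewise((sin(k*z)/k, Ne(k, 0)), (z, True))


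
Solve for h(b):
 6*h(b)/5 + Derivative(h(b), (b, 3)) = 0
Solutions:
 h(b) = C3*exp(-5^(2/3)*6^(1/3)*b/5) + (C1*sin(2^(1/3)*3^(5/6)*5^(2/3)*b/10) + C2*cos(2^(1/3)*3^(5/6)*5^(2/3)*b/10))*exp(5^(2/3)*6^(1/3)*b/10)


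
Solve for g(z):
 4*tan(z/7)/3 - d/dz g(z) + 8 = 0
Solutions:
 g(z) = C1 + 8*z - 28*log(cos(z/7))/3


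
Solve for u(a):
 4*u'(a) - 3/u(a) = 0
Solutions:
 u(a) = -sqrt(C1 + 6*a)/2
 u(a) = sqrt(C1 + 6*a)/2


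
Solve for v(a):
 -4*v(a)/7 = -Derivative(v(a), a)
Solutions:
 v(a) = C1*exp(4*a/7)


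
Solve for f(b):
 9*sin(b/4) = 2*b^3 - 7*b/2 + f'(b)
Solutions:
 f(b) = C1 - b^4/2 + 7*b^2/4 - 36*cos(b/4)


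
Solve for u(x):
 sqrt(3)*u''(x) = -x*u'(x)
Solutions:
 u(x) = C1 + C2*erf(sqrt(2)*3^(3/4)*x/6)


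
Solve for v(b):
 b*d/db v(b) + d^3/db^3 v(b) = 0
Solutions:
 v(b) = C1 + Integral(C2*airyai(-b) + C3*airybi(-b), b)


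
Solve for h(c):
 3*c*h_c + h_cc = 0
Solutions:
 h(c) = C1 + C2*erf(sqrt(6)*c/2)


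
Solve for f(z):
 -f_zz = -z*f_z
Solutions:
 f(z) = C1 + C2*erfi(sqrt(2)*z/2)


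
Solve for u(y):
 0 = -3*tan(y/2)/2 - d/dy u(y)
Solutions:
 u(y) = C1 + 3*log(cos(y/2))


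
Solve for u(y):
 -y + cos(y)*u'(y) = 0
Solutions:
 u(y) = C1 + Integral(y/cos(y), y)


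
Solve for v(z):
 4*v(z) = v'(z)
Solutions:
 v(z) = C1*exp(4*z)


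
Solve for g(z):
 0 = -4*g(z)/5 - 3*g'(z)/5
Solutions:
 g(z) = C1*exp(-4*z/3)


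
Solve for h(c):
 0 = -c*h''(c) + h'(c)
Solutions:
 h(c) = C1 + C2*c^2


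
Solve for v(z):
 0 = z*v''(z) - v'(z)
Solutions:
 v(z) = C1 + C2*z^2


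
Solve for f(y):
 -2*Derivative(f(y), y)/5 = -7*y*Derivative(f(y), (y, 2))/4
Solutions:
 f(y) = C1 + C2*y^(43/35)


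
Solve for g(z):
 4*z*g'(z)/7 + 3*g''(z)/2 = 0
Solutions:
 g(z) = C1 + C2*erf(2*sqrt(21)*z/21)


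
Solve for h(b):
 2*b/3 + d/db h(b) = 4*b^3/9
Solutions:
 h(b) = C1 + b^4/9 - b^2/3


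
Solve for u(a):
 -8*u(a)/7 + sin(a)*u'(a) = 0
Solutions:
 u(a) = C1*(cos(a) - 1)^(4/7)/(cos(a) + 1)^(4/7)


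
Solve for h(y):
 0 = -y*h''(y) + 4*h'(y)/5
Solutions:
 h(y) = C1 + C2*y^(9/5)


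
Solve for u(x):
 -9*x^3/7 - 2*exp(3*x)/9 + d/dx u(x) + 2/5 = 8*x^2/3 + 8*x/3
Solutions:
 u(x) = C1 + 9*x^4/28 + 8*x^3/9 + 4*x^2/3 - 2*x/5 + 2*exp(3*x)/27


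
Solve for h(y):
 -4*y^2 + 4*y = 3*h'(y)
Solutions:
 h(y) = C1 - 4*y^3/9 + 2*y^2/3


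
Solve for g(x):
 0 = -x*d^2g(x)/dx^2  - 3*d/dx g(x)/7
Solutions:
 g(x) = C1 + C2*x^(4/7)


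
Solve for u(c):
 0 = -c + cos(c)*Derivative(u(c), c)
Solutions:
 u(c) = C1 + Integral(c/cos(c), c)


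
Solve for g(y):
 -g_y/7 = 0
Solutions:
 g(y) = C1


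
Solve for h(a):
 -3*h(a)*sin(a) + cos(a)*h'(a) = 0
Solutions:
 h(a) = C1/cos(a)^3


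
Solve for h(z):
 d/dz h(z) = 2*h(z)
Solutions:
 h(z) = C1*exp(2*z)


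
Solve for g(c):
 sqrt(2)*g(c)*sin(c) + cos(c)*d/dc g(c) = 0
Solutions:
 g(c) = C1*cos(c)^(sqrt(2))


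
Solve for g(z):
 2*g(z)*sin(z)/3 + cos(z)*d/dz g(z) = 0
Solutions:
 g(z) = C1*cos(z)^(2/3)


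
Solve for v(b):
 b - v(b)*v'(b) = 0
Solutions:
 v(b) = -sqrt(C1 + b^2)
 v(b) = sqrt(C1 + b^2)


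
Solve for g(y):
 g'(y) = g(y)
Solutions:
 g(y) = C1*exp(y)


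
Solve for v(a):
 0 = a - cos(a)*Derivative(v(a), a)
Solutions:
 v(a) = C1 + Integral(a/cos(a), a)


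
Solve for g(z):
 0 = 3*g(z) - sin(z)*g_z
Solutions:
 g(z) = C1*(cos(z) - 1)^(3/2)/(cos(z) + 1)^(3/2)


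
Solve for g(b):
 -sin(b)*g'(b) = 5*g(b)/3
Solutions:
 g(b) = C1*(cos(b) + 1)^(5/6)/(cos(b) - 1)^(5/6)


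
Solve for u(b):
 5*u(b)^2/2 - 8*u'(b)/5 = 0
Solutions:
 u(b) = -16/(C1 + 25*b)


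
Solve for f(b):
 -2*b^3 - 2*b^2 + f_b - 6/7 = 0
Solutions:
 f(b) = C1 + b^4/2 + 2*b^3/3 + 6*b/7


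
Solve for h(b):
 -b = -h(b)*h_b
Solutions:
 h(b) = -sqrt(C1 + b^2)
 h(b) = sqrt(C1 + b^2)


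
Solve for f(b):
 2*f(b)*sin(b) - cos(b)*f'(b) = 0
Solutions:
 f(b) = C1/cos(b)^2


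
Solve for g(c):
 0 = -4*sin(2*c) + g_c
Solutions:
 g(c) = C1 - 2*cos(2*c)


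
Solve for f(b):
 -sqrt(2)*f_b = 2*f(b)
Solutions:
 f(b) = C1*exp(-sqrt(2)*b)


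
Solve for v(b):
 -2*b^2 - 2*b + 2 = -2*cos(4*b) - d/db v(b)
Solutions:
 v(b) = C1 + 2*b^3/3 + b^2 - 2*b - sin(4*b)/2


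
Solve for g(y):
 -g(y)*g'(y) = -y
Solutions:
 g(y) = -sqrt(C1 + y^2)
 g(y) = sqrt(C1 + y^2)


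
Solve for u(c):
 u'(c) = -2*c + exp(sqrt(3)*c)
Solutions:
 u(c) = C1 - c^2 + sqrt(3)*exp(sqrt(3)*c)/3


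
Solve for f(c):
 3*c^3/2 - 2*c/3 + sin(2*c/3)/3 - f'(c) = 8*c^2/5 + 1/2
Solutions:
 f(c) = C1 + 3*c^4/8 - 8*c^3/15 - c^2/3 - c/2 - cos(2*c/3)/2


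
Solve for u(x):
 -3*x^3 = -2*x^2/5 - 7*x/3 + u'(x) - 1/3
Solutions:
 u(x) = C1 - 3*x^4/4 + 2*x^3/15 + 7*x^2/6 + x/3


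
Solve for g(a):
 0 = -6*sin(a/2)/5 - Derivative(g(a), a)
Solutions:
 g(a) = C1 + 12*cos(a/2)/5


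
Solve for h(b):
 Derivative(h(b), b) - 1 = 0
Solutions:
 h(b) = C1 + b


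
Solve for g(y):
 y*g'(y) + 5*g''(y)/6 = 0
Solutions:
 g(y) = C1 + C2*erf(sqrt(15)*y/5)


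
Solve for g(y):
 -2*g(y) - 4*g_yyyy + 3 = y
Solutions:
 g(y) = -y/2 + (C1*sin(2^(1/4)*y/2) + C2*cos(2^(1/4)*y/2))*exp(-2^(1/4)*y/2) + (C3*sin(2^(1/4)*y/2) + C4*cos(2^(1/4)*y/2))*exp(2^(1/4)*y/2) + 3/2


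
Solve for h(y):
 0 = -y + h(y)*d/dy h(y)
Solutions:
 h(y) = -sqrt(C1 + y^2)
 h(y) = sqrt(C1 + y^2)


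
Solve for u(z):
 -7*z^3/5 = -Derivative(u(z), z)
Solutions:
 u(z) = C1 + 7*z^4/20


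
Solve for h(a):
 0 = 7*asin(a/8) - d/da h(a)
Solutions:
 h(a) = C1 + 7*a*asin(a/8) + 7*sqrt(64 - a^2)


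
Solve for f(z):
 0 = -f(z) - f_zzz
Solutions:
 f(z) = C3*exp(-z) + (C1*sin(sqrt(3)*z/2) + C2*cos(sqrt(3)*z/2))*exp(z/2)


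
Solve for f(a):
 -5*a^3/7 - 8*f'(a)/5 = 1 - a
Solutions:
 f(a) = C1 - 25*a^4/224 + 5*a^2/16 - 5*a/8


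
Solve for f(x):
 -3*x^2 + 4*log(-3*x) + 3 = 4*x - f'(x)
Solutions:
 f(x) = C1 + x^3 + 2*x^2 - 4*x*log(-x) + x*(1 - 4*log(3))


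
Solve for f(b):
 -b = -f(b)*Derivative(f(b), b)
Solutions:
 f(b) = -sqrt(C1 + b^2)
 f(b) = sqrt(C1 + b^2)


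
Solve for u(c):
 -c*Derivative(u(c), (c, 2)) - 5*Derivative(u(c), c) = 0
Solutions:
 u(c) = C1 + C2/c^4


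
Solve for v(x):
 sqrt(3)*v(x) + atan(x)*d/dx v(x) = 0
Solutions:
 v(x) = C1*exp(-sqrt(3)*Integral(1/atan(x), x))


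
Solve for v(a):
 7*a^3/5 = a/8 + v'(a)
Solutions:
 v(a) = C1 + 7*a^4/20 - a^2/16
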